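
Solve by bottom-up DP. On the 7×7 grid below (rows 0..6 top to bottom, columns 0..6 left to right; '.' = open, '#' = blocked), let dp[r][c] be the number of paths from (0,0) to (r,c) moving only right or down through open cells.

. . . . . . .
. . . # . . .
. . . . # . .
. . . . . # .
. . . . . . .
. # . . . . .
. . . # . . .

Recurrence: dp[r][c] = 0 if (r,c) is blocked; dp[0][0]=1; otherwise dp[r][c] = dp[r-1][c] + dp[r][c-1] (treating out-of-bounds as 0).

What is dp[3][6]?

r\c   0   1   2   3   4   5   6
  0   1   1   1   1   1   1   1
  1   1   2   3   0   1   2   3
  2   1   3   6   6   0   2   5
  3   1   4  10  16  16   0   5
  4   1   5  15  31  47  47  52
  5   1   0  15  46  93 140 192
  6   1   1  16   0  93 233 425

5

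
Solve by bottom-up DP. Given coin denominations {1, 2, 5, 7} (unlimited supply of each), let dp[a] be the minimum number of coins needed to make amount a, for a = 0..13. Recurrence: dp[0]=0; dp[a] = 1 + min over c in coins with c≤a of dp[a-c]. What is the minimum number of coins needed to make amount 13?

 a  0  1  2  3  4  5  6  7  8  9 10 11 12 13
dp  0  1  1  2  2  1  2  1  2  2  2  3  2  3

3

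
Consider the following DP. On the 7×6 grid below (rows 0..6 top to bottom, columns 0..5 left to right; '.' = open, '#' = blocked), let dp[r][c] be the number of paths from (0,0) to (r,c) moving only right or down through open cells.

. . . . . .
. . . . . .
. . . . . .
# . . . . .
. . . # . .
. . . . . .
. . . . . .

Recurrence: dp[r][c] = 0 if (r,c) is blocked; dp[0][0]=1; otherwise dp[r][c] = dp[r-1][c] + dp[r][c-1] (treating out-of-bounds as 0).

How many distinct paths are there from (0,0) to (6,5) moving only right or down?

r\c   0   1   2   3   4   5
  0   1   1   1   1   1   1
  1   1   2   3   4   5   6
  2   1   3   6  10  15  21
  3   0   3   9  19  34  55
  4   0   3  12   0  34  89
  5   0   3  15  15  49 138
  6   0   3  18  33  82 220

220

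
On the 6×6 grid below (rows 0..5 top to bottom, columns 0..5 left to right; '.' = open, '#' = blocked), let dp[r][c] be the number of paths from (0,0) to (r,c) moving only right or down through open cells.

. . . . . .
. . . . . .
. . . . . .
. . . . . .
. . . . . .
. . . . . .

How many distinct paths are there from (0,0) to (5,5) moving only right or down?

r\c   0   1   2   3   4   5
  0   1   1   1   1   1   1
  1   1   2   3   4   5   6
  2   1   3   6  10  15  21
  3   1   4  10  20  35  56
  4   1   5  15  35  70 126
  5   1   6  21  56 126 252

252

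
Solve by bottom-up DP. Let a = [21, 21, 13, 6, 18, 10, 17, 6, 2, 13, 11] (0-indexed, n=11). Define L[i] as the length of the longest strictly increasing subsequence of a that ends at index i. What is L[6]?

3

   i    0    1    2    3    4    5    6    7    8    9   10
a[i]   21   21   13    6   18   10   17    6    2   13   11
L[i]    1    1    1    1    2    2    3    1    1    3    3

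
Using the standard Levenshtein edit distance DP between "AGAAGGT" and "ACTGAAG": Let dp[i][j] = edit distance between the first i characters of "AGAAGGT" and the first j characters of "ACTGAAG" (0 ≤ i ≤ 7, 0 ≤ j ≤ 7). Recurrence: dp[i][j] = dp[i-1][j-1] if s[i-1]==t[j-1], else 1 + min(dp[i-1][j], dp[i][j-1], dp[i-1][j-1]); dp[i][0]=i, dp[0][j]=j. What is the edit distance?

   ''  A  C  T  G  A  A  G
''  0  1  2  3  4  5  6  7
 A  1  0  1  2  3  4  5  6
 G  2  1  1  2  2  3  4  5
 A  3  2  2  2  3  2  3  4
 A  4  3  3  3  3  3  2  3
 G  5  4  4  4  3  4  3  2
 G  6  5  5  5  4  4  4  3
 T  7  6  6  5  5  5  5  4

4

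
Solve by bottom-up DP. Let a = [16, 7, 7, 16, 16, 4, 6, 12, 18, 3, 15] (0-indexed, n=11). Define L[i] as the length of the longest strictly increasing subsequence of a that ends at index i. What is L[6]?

   i    0    1    2    3    4    5    6    7    8    9   10
a[i]   16    7    7   16   16    4    6   12   18    3   15
L[i]    1    1    1    2    2    1    2    3    4    1    4

2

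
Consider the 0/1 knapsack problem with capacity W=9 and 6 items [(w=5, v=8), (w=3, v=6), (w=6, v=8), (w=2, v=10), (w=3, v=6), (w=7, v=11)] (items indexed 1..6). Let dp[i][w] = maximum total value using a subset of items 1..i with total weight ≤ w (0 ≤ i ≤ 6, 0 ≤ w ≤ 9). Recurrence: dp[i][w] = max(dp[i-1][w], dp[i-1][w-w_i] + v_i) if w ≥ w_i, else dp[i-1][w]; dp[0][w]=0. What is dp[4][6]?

i\w   0   1   2   3   4   5   6   7   8   9
  0   0   0   0   0   0   0   0   0   0   0
  1   0   0   0   0   0   8   8   8   8   8
  2   0   0   0   6   6   8   8   8  14  14
  3   0   0   0   6   6   8   8   8  14  14
  4   0   0  10  10  10  16  16  18  18  18
  5   0   0  10  10  10  16  16  18  22  22
  6   0   0  10  10  10  16  16  18  22  22

16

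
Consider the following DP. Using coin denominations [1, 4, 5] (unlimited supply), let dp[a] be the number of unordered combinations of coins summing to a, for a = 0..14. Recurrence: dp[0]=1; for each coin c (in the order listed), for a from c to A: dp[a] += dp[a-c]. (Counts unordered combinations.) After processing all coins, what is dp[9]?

5

after  coin     0     1     2     3     4     5     6     7     8     9    10    11    12    13    14
          1     1     1     1     1     1     1     1     1     1     1     1     1     1     1     1
          4     1     1     1     1     2     2     2     2     3     3     3     3     4     4     4
          5     1     1     1     1     2     3     3     3     4     5     6     6     7     8     9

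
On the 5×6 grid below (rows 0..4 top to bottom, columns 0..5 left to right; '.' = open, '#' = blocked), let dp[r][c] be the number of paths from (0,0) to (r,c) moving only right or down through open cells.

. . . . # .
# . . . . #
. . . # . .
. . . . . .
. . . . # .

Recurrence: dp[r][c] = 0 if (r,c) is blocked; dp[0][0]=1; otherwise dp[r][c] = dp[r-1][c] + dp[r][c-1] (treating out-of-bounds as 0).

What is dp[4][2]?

r\c   0   1   2   3   4   5
  0   1   1   1   1   0   0
  1   0   1   2   3   3   0
  2   0   1   3   0   3   3
  3   0   1   4   4   7  10
  4   0   1   5   9   0  10

5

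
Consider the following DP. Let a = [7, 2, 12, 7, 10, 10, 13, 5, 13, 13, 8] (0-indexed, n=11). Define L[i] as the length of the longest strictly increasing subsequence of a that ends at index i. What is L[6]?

   i    0    1    2    3    4    5    6    7    8    9   10
a[i]    7    2   12    7   10   10   13    5   13   13    8
L[i]    1    1    2    2    3    3    4    2    4    4    3

4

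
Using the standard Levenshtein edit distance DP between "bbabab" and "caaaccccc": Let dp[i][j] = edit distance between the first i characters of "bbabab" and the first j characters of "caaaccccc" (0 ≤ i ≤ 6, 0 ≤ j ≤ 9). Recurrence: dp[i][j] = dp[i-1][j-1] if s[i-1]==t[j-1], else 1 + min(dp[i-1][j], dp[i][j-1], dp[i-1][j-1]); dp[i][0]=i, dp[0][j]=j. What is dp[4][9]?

   ''  c  a  a  a  c  c  c  c  c
''  0  1  2  3  4  5  6  7  8  9
 b  1  1  2  3  4  5  6  7  8  9
 b  2  2  2  3  4  5  6  7  8  9
 a  3  3  2  2  3  4  5  6  7  8
 b  4  4  3  3  3  4  5  6  7  8
 a  5  5  4  3  3  4  5  6  7  8
 b  6  6  5  4  4  4  5  6  7  8

8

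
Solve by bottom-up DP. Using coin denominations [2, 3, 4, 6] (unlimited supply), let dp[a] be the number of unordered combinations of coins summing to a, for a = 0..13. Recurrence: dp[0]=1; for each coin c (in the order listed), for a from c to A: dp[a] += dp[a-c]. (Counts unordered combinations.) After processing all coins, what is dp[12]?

after  coin     0     1     2     3     4     5     6     7     8     9    10    11    12    13
          2     1     0     1     0     1     0     1     0     1     0     1     0     1     0
          3     1     0     1     1     1     1     2     1     2     2     2     2     3     2
          4     1     0     1     1     2     1     3     2     4     3     5     4     7     5
          6     1     0     1     1     2     1     4     2     5     4     7     5    11     7

11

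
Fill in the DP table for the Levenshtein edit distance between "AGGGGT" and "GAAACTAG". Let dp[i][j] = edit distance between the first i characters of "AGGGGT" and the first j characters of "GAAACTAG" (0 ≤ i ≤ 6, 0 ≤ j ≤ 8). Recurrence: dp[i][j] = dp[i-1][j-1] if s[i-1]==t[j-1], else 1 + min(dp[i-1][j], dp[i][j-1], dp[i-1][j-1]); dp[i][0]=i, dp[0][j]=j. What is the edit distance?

   ''  G  A  A  A  C  T  A  G
''  0  1  2  3  4  5  6  7  8
 A  1  1  1  2  3  4  5  6  7
 G  2  1  2  2  3  4  5  6  6
 G  3  2  2  3  3  4  5  6  6
 G  4  3  3  3  4  4  5  6  6
 G  5  4  4  4  4  5  5  6  6
 T  6  5  5  5  5  5  5  6  7

7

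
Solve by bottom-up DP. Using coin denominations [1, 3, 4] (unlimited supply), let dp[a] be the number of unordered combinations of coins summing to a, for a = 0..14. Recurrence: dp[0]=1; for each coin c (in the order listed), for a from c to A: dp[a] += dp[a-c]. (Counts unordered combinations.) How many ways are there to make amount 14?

13

after  coin     0     1     2     3     4     5     6     7     8     9    10    11    12    13    14
          1     1     1     1     1     1     1     1     1     1     1     1     1     1     1     1
          3     1     1     1     2     2     2     3     3     3     4     4     4     5     5     5
          4     1     1     1     2     3     3     4     5     6     7     8     9    11    12    13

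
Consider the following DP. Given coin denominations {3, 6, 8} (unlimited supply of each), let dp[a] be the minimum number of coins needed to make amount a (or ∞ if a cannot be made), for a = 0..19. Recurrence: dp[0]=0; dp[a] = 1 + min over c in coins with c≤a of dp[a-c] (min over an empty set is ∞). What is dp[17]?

 a  0  1  2  3  4  5  6  7  8  9 10 11 12 13 14 15 16 17 18 19
dp  0  -  -  1  -  -  1  -  1  2  -  2  2  -  2  3  2  3  3  3
(- denotes ∞ / unreachable)

3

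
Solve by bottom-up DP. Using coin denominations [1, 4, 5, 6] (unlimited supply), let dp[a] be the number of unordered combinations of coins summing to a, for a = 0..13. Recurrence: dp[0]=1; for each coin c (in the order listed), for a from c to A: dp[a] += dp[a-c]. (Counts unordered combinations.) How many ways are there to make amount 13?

after  coin     0     1     2     3     4     5     6     7     8     9    10    11    12    13
          1     1     1     1     1     1     1     1     1     1     1     1     1     1     1
          4     1     1     1     1     2     2     2     2     3     3     3     3     4     4
          5     1     1     1     1     2     3     3     3     4     5     6     6     7     8
          6     1     1     1     1     2     3     4     4     5     6     8     9    11    12

12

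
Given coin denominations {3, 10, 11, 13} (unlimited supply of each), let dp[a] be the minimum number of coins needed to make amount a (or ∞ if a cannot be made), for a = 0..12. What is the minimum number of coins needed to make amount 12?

4

 a  0  1  2  3  4  5  6  7  8  9 10 11 12
dp  0  -  -  1  -  -  2  -  -  3  1  1  4
(- denotes ∞ / unreachable)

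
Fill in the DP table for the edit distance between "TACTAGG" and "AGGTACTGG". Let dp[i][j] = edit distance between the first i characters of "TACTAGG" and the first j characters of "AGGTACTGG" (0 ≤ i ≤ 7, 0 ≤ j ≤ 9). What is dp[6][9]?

   ''  A  G  G  T  A  C  T  G  G
''  0  1  2  3  4  5  6  7  8  9
 T  1  1  2  3  3  4  5  6  7  8
 A  2  1  2  3  4  3  4  5  6  7
 C  3  2  2  3  4  4  3  4  5  6
 T  4  3  3  3  3  4  4  3  4  5
 A  5  4  4  4  4  3  4  4  4  5
 G  6  5  4  4  5  4  4  5  4  4
 G  7  6  5  4  5  5  5  5  5  4

4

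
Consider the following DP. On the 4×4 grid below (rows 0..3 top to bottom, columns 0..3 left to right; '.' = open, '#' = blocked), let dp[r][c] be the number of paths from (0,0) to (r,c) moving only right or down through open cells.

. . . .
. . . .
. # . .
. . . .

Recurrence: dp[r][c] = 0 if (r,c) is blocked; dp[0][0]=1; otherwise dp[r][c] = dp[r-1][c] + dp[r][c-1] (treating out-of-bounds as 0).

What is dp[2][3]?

r\c   0   1   2   3
  0   1   1   1   1
  1   1   2   3   4
  2   1   0   3   7
  3   1   1   4  11

7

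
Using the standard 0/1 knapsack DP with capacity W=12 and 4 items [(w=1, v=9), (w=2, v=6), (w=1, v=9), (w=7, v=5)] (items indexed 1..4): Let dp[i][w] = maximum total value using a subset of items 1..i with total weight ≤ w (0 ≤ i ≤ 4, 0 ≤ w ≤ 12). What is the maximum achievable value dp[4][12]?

i\w   0   1   2   3   4   5   6   7   8   9  10  11  12
  0   0   0   0   0   0   0   0   0   0   0   0   0   0
  1   0   9   9   9   9   9   9   9   9   9   9   9   9
  2   0   9   9  15  15  15  15  15  15  15  15  15  15
  3   0   9  18  18  24  24  24  24  24  24  24  24  24
  4   0   9  18  18  24  24  24  24  24  24  24  29  29

29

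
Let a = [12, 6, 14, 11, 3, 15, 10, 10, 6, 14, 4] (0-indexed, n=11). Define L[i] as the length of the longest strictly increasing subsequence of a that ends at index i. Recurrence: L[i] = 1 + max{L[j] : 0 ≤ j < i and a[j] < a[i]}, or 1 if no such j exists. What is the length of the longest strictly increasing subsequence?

3

   i    0    1    2    3    4    5    6    7    8    9   10
a[i]   12    6   14   11    3   15   10   10    6   14    4
L[i]    1    1    2    2    1    3    2    2    2    3    2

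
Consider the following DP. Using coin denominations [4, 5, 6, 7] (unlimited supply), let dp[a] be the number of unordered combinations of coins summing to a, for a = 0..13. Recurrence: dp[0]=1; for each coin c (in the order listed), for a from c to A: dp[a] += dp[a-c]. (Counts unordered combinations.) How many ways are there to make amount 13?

2

after  coin     0     1     2     3     4     5     6     7     8     9    10    11    12    13
          4     1     0     0     0     1     0     0     0     1     0     0     0     1     0
          5     1     0     0     0     1     1     0     0     1     1     1     0     1     1
          6     1     0     0     0     1     1     1     0     1     1     2     1     2     1
          7     1     0     0     0     1     1     1     1     1     1     2     2     3     2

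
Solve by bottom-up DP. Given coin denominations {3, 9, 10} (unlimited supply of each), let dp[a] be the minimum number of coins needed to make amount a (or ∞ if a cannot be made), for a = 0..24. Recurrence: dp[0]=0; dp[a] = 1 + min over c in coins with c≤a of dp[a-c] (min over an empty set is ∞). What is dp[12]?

2

 a  0  1  2  3  4  5  6  7  8  9 10 11 12 13 14 15 16 17 18 19 20 21 22 23 24
dp  0  -  -  1  -  -  2  -  -  1  1  -  2  2  -  3  3  -  2  2  2  3  3  3  4
(- denotes ∞ / unreachable)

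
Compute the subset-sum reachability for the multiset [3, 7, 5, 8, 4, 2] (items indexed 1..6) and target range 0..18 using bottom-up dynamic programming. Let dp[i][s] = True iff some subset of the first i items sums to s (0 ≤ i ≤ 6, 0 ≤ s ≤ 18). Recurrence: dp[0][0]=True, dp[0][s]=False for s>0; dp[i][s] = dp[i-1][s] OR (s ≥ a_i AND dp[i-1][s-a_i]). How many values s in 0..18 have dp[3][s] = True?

i\s   0   1   2   3   4   5   6   7   8   9  10  11  12  13  14  15  16  17  18
  0   T   F   F   F   F   F   F   F   F   F   F   F   F   F   F   F   F   F   F
  1   T   F   F   T   F   F   F   F   F   F   F   F   F   F   F   F   F   F   F
  2   T   F   F   T   F   F   F   T   F   F   T   F   F   F   F   F   F   F   F
  3   T   F   F   T   F   T   F   T   T   F   T   F   T   F   F   T   F   F   F
  4   T   F   F   T   F   T   F   T   T   F   T   T   T   T   F   T   T   F   T
  5   T   F   F   T   T   T   F   T   T   T   T   T   T   T   T   T   T   T   T
  6   T   F   T   T   T   T   T   T   T   T   T   T   T   T   T   T   T   T   T

8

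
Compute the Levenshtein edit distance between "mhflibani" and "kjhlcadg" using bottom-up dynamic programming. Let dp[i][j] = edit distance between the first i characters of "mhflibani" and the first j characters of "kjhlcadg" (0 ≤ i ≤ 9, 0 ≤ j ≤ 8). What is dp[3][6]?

   ''  k  j  h  l  c  a  d  g
''  0  1  2  3  4  5  6  7  8
 m  1  1  2  3  4  5  6  7  8
 h  2  2  2  2  3  4  5  6  7
 f  3  3  3  3  3  4  5  6  7
 l  4  4  4  4  3  4  5  6  7
 i  5  5  5  5  4  4  5  6  7
 b  6  6  6  6  5  5  5  6  7
 a  7  7  7  7  6  6  5  6  7
 n  8  8  8  8  7  7  6  6  7
 i  9  9  9  9  8  8  7  7  7

5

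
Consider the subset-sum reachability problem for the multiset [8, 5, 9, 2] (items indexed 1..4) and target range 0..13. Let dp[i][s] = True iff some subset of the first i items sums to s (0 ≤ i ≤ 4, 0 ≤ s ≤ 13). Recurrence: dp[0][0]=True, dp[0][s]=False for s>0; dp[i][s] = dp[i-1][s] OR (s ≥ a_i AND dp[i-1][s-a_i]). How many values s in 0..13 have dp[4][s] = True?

i\s   0   1   2   3   4   5   6   7   8   9  10  11  12  13
  0   T   F   F   F   F   F   F   F   F   F   F   F   F   F
  1   T   F   F   F   F   F   F   F   T   F   F   F   F   F
  2   T   F   F   F   F   T   F   F   T   F   F   F   F   T
  3   T   F   F   F   F   T   F   F   T   T   F   F   F   T
  4   T   F   T   F   F   T   F   T   T   T   T   T   F   T

9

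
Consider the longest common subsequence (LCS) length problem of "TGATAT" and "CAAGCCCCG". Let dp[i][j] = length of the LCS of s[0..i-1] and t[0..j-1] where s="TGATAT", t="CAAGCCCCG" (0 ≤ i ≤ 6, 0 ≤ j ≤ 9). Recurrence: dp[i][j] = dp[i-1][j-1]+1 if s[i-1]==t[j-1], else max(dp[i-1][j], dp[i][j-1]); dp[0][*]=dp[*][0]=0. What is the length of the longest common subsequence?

2

   ''  C  A  A  G  C  C  C  C  G
''  0  0  0  0  0  0  0  0  0  0
 T  0  0  0  0  0  0  0  0  0  0
 G  0  0  0  0  1  1  1  1  1  1
 A  0  0  1  1  1  1  1  1  1  1
 T  0  0  1  1  1  1  1  1  1  1
 A  0  0  1  2  2  2  2  2  2  2
 T  0  0  1  2  2  2  2  2  2  2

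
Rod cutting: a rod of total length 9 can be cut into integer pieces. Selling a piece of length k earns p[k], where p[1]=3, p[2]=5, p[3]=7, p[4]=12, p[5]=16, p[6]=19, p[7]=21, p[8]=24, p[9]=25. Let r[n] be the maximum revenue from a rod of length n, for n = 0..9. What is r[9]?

28

   n    0    1    2    3    4    5    6    7    8    9
r[n]    0    3    6    9   12   16   19   22   25   28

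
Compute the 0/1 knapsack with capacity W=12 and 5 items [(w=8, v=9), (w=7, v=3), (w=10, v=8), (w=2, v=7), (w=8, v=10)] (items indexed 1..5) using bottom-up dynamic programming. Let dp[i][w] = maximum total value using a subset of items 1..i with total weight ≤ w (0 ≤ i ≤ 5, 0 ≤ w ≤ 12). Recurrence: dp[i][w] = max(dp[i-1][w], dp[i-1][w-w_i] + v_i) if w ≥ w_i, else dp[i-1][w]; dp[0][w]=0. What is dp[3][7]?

3

i\w   0   1   2   3   4   5   6   7   8   9  10  11  12
  0   0   0   0   0   0   0   0   0   0   0   0   0   0
  1   0   0   0   0   0   0   0   0   9   9   9   9   9
  2   0   0   0   0   0   0   0   3   9   9   9   9   9
  3   0   0   0   0   0   0   0   3   9   9   9   9   9
  4   0   0   7   7   7   7   7   7   9  10  16  16  16
  5   0   0   7   7   7   7   7   7  10  10  17  17  17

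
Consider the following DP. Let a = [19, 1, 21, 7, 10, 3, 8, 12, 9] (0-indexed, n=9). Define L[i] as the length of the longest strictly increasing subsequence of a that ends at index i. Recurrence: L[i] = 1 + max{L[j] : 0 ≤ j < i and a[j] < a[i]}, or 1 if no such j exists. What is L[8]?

4

   i    0    1    2    3    4    5    6    7    8
a[i]   19    1   21    7   10    3    8   12    9
L[i]    1    1    2    2    3    2    3    4    4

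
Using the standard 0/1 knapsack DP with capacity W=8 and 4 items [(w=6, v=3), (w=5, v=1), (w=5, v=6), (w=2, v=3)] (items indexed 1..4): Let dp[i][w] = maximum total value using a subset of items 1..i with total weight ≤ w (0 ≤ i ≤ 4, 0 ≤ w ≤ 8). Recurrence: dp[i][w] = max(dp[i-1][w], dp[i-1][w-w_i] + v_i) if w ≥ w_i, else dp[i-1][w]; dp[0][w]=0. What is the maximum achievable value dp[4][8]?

9

i\w   0   1   2   3   4   5   6   7   8
  0   0   0   0   0   0   0   0   0   0
  1   0   0   0   0   0   0   3   3   3
  2   0   0   0   0   0   1   3   3   3
  3   0   0   0   0   0   6   6   6   6
  4   0   0   3   3   3   6   6   9   9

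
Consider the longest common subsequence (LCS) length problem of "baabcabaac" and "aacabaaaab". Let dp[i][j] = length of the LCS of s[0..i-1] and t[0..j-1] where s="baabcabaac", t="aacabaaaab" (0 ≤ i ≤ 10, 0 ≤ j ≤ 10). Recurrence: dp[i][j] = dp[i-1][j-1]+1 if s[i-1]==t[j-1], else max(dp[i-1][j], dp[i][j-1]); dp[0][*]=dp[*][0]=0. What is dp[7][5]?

5

   ''  a  a  c  a  b  a  a  a  a  b
''  0  0  0  0  0  0  0  0  0  0  0
 b  0  0  0  0  0  1  1  1  1  1  1
 a  0  1  1  1  1  1  2  2  2  2  2
 a  0  1  2  2  2  2  2  3  3  3  3
 b  0  1  2  2  2  3  3  3  3  3  4
 c  0  1  2  3  3  3  3  3  3  3  4
 a  0  1  2  3  4  4  4  4  4  4  4
 b  0  1  2  3  4  5  5  5  5  5  5
 a  0  1  2  3  4  5  6  6  6  6  6
 a  0  1  2  3  4  5  6  7  7  7  7
 c  0  1  2  3  4  5  6  7  7  7  7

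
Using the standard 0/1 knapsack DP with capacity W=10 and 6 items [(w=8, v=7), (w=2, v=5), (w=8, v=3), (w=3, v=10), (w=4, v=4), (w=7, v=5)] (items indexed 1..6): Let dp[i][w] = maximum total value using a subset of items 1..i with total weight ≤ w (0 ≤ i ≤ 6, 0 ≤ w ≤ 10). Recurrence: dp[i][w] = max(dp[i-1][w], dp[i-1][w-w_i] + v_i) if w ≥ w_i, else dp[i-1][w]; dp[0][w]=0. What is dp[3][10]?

i\w   0   1   2   3   4   5   6   7   8   9  10
  0   0   0   0   0   0   0   0   0   0   0   0
  1   0   0   0   0   0   0   0   0   7   7   7
  2   0   0   5   5   5   5   5   5   7   7  12
  3   0   0   5   5   5   5   5   5   7   7  12
  4   0   0   5  10  10  15  15  15  15  15  15
  5   0   0   5  10  10  15  15  15  15  19  19
  6   0   0   5  10  10  15  15  15  15  19  19

12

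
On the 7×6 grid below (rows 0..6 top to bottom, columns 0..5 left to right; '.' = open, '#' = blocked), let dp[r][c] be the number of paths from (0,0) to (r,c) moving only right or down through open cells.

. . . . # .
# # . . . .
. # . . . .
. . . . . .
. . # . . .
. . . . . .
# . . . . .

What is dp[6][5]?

67

r\c   0   1   2   3   4   5
  0   1   1   1   1   0   0
  1   0   0   1   2   2   2
  2   0   0   1   3   5   7
  3   0   0   1   4   9  16
  4   0   0   0   4  13  29
  5   0   0   0   4  17  46
  6   0   0   0   4  21  67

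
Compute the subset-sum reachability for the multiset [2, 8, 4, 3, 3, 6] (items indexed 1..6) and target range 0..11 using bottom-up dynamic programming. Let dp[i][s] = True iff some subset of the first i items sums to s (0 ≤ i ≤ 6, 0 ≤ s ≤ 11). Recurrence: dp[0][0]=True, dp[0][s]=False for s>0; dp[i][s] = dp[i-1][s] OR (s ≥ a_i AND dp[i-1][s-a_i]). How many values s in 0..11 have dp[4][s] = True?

i\s   0   1   2   3   4   5   6   7   8   9  10  11
  0   T   F   F   F   F   F   F   F   F   F   F   F
  1   T   F   T   F   F   F   F   F   F   F   F   F
  2   T   F   T   F   F   F   F   F   T   F   T   F
  3   T   F   T   F   T   F   T   F   T   F   T   F
  4   T   F   T   T   T   T   T   T   T   T   T   T
  5   T   F   T   T   T   T   T   T   T   T   T   T
  6   T   F   T   T   T   T   T   T   T   T   T   T

11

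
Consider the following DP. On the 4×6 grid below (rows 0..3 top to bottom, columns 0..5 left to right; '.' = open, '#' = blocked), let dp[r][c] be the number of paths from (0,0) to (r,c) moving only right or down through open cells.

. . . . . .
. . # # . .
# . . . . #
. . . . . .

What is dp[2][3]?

2

r\c   0   1   2   3   4   5
  0   1   1   1   1   1   1
  1   1   2   0   0   1   2
  2   0   2   2   2   3   0
  3   0   2   4   6   9   9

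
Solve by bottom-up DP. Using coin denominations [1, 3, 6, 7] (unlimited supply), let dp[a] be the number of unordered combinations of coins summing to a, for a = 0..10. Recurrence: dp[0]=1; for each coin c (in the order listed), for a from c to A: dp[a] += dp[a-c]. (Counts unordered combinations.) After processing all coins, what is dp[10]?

8

after  coin     0     1     2     3     4     5     6     7     8     9    10
          1     1     1     1     1     1     1     1     1     1     1     1
          3     1     1     1     2     2     2     3     3     3     4     4
          6     1     1     1     2     2     2     4     4     4     6     6
          7     1     1     1     2     2     2     4     5     5     7     8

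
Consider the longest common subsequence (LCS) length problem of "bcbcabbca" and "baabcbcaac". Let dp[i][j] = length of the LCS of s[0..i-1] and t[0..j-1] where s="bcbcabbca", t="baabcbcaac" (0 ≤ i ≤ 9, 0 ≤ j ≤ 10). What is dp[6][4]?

   ''  b  a  a  b  c  b  c  a  a  c
''  0  0  0  0  0  0  0  0  0  0  0
 b  0  1  1  1  1  1  1  1  1  1  1
 c  0  1  1  1  1  2  2  2  2  2  2
 b  0  1  1  1  2  2  3  3  3  3  3
 c  0  1  1  1  2  3  3  4  4  4  4
 a  0  1  2  2  2  3  3  4  5  5  5
 b  0  1  2  2  3  3  4  4  5  5  5
 b  0  1  2  2  3  3  4  4  5  5  5
 c  0  1  2  2  3  4  4  5  5  5  6
 a  0  1  2  3  3  4  4  5  6  6  6

3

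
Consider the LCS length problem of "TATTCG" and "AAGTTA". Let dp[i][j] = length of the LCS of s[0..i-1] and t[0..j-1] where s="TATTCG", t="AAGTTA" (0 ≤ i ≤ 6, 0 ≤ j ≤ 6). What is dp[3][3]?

1

   ''  A  A  G  T  T  A
''  0  0  0  0  0  0  0
 T  0  0  0  0  1  1  1
 A  0  1  1  1  1  1  2
 T  0  1  1  1  2  2  2
 T  0  1  1  1  2  3  3
 C  0  1  1  1  2  3  3
 G  0  1  1  2  2  3  3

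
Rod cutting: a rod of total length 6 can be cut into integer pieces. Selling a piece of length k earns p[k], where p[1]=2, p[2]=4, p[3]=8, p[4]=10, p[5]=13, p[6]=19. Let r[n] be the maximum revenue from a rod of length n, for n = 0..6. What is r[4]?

10

   n    0    1    2    3    4    5    6
r[n]    0    2    4    8   10   13   19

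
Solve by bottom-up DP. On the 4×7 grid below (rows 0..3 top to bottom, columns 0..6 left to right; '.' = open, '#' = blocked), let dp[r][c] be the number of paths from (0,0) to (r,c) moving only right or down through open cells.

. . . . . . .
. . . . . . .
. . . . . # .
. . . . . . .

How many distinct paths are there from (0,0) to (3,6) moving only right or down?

r\c   0   1   2   3   4   5   6
  0   1   1   1   1   1   1   1
  1   1   2   3   4   5   6   7
  2   1   3   6  10  15   0   7
  3   1   4  10  20  35  35  42

42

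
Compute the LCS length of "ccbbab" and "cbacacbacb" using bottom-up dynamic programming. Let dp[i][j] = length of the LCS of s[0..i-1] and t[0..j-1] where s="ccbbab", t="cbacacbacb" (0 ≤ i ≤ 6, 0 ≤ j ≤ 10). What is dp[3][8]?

   ''  c  b  a  c  a  c  b  a  c  b
''  0  0  0  0  0  0  0  0  0  0  0
 c  0  1  1  1  1  1  1  1  1  1  1
 c  0  1  1  1  2  2  2  2  2  2  2
 b  0  1  2  2  2  2  2  3  3  3  3
 b  0  1  2  2  2  2  2  3  3  3  4
 a  0  1  2  3  3  3  3  3  4  4  4
 b  0  1  2  3  3  3  3  4  4  4  5

3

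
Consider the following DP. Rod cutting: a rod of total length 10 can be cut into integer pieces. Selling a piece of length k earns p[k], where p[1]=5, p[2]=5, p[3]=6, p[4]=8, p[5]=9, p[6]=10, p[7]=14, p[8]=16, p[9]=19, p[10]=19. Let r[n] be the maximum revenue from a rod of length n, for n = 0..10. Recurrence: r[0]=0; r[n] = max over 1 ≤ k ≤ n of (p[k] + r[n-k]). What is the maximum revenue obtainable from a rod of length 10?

50

   n    0    1    2    3    4    5    6    7    8    9   10
r[n]    0    5   10   15   20   25   30   35   40   45   50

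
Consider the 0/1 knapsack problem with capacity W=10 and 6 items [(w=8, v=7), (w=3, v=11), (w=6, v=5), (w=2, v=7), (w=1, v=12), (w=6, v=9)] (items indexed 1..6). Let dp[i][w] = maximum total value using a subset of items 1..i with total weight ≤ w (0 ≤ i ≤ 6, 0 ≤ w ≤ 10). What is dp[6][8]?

30

i\w   0   1   2   3   4   5   6   7   8   9  10
  0   0   0   0   0   0   0   0   0   0   0   0
  1   0   0   0   0   0   0   0   0   7   7   7
  2   0   0   0  11  11  11  11  11  11  11  11
  3   0   0   0  11  11  11  11  11  11  16  16
  4   0   0   7  11  11  18  18  18  18  18  18
  5   0  12  12  19  23  23  30  30  30  30  30
  6   0  12  12  19  23  23  30  30  30  30  32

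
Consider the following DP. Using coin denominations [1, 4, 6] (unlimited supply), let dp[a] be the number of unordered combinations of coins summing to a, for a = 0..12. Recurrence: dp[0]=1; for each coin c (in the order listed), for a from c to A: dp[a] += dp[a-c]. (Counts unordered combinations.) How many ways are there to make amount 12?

after  coin     0     1     2     3     4     5     6     7     8     9    10    11    12
          1     1     1     1     1     1     1     1     1     1     1     1     1     1
          4     1     1     1     1     2     2     2     2     3     3     3     3     4
          6     1     1     1     1     2     2     3     3     4     4     5     5     7

7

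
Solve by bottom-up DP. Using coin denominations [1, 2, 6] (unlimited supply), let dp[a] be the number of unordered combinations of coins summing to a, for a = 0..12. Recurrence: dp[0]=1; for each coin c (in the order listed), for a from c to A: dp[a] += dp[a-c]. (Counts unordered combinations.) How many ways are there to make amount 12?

after  coin     0     1     2     3     4     5     6     7     8     9    10    11    12
          1     1     1     1     1     1     1     1     1     1     1     1     1     1
          2     1     1     2     2     3     3     4     4     5     5     6     6     7
          6     1     1     2     2     3     3     5     5     7     7     9     9    12

12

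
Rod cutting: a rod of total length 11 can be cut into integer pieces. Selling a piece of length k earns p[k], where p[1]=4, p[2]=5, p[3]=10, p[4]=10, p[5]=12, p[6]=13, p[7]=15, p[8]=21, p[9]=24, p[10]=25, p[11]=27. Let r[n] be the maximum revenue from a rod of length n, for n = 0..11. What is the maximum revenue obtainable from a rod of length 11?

44

   n    0    1    2    3    4    5    6    7    8    9   10   11
r[n]    0    4    8   12   16   20   24   28   32   36   40   44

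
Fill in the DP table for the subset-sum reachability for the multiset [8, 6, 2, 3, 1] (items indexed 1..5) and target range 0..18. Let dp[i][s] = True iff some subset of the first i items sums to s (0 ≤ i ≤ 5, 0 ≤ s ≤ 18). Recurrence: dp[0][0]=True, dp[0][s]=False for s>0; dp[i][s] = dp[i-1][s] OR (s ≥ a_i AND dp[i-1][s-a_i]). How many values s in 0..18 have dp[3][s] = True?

i\s   0   1   2   3   4   5   6   7   8   9  10  11  12  13  14  15  16  17  18
  0   T   F   F   F   F   F   F   F   F   F   F   F   F   F   F   F   F   F   F
  1   T   F   F   F   F   F   F   F   T   F   F   F   F   F   F   F   F   F   F
  2   T   F   F   F   F   F   T   F   T   F   F   F   F   F   T   F   F   F   F
  3   T   F   T   F   F   F   T   F   T   F   T   F   F   F   T   F   T   F   F
  4   T   F   T   T   F   T   T   F   T   T   T   T   F   T   T   F   T   T   F
  5   T   T   T   T   T   T   T   T   T   T   T   T   T   T   T   T   T   T   T

7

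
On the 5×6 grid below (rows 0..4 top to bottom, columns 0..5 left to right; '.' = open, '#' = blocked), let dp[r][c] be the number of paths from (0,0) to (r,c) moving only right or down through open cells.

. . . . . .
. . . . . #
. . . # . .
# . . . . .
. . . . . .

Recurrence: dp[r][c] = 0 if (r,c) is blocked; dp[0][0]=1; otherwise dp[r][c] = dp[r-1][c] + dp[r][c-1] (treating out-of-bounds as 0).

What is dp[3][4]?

14

r\c   0   1   2   3   4   5
  0   1   1   1   1   1   1
  1   1   2   3   4   5   0
  2   1   3   6   0   5   5
  3   0   3   9   9  14  19
  4   0   3  12  21  35  54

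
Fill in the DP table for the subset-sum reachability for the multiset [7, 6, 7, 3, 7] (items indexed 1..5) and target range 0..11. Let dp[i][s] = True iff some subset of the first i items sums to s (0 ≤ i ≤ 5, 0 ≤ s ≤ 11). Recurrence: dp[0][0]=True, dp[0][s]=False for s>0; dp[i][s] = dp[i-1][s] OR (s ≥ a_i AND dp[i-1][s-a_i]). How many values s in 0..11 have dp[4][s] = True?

6

i\s   0   1   2   3   4   5   6   7   8   9  10  11
  0   T   F   F   F   F   F   F   F   F   F   F   F
  1   T   F   F   F   F   F   F   T   F   F   F   F
  2   T   F   F   F   F   F   T   T   F   F   F   F
  3   T   F   F   F   F   F   T   T   F   F   F   F
  4   T   F   F   T   F   F   T   T   F   T   T   F
  5   T   F   F   T   F   F   T   T   F   T   T   F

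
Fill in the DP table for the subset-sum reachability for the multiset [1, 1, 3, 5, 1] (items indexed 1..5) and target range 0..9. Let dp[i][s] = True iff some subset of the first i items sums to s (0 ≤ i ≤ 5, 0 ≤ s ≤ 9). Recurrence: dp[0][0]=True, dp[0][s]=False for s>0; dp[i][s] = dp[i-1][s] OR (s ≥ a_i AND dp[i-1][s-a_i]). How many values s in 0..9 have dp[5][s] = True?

10

i\s   0   1   2   3   4   5   6   7   8   9
  0   T   F   F   F   F   F   F   F   F   F
  1   T   T   F   F   F   F   F   F   F   F
  2   T   T   T   F   F   F   F   F   F   F
  3   T   T   T   T   T   T   F   F   F   F
  4   T   T   T   T   T   T   T   T   T   T
  5   T   T   T   T   T   T   T   T   T   T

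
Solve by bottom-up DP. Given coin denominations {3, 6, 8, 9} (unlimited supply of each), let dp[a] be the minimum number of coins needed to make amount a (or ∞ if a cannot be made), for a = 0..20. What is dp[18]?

 a  0  1  2  3  4  5  6  7  8  9 10 11 12 13 14 15 16 17 18 19 20
dp  0  -  -  1  -  -  1  -  1  1  -  2  2  -  2  2  2  2  2  3  3
(- denotes ∞ / unreachable)

2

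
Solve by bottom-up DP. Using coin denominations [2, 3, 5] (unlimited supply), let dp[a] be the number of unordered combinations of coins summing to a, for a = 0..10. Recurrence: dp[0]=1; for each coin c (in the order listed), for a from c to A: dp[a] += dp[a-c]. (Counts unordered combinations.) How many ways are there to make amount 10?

4

after  coin     0     1     2     3     4     5     6     7     8     9    10
          2     1     0     1     0     1     0     1     0     1     0     1
          3     1     0     1     1     1     1     2     1     2     2     2
          5     1     0     1     1     1     2     2     2     3     3     4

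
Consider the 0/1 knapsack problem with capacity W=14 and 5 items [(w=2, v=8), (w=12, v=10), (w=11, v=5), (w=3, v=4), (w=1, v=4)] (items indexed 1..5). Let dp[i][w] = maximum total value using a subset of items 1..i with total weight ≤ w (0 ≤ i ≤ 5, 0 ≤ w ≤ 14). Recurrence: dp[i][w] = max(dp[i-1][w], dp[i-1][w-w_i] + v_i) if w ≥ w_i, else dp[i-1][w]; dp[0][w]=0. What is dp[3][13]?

i\w   0   1   2   3   4   5   6   7   8   9  10  11  12  13  14
  0   0   0   0   0   0   0   0   0   0   0   0   0   0   0   0
  1   0   0   8   8   8   8   8   8   8   8   8   8   8   8   8
  2   0   0   8   8   8   8   8   8   8   8   8   8  10  10  18
  3   0   0   8   8   8   8   8   8   8   8   8   8  10  13  18
  4   0   0   8   8   8  12  12  12  12  12  12  12  12  13  18
  5   0   4   8  12  12  12  16  16  16  16  16  16  16  16  18

13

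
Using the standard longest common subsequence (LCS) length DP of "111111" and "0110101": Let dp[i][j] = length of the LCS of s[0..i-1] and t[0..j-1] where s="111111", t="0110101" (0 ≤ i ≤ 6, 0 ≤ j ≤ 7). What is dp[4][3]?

2

   ''  0  1  1  0  1  0  1
''  0  0  0  0  0  0  0  0
 1  0  0  1  1  1  1  1  1
 1  0  0  1  2  2  2  2  2
 1  0  0  1  2  2  3  3  3
 1  0  0  1  2  2  3  3  4
 1  0  0  1  2  2  3  3  4
 1  0  0  1  2  2  3  3  4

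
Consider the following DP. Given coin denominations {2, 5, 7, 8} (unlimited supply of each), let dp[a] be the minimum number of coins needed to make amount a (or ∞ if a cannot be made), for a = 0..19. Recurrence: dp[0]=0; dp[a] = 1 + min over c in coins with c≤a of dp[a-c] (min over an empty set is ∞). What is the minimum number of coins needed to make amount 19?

 a  0  1  2  3  4  5  6  7  8  9 10 11 12 13 14 15 16 17 18 19
dp  0  -  1  -  2  1  3  1  1  2  2  3  2  2  2  2  2  3  3  3
(- denotes ∞ / unreachable)

3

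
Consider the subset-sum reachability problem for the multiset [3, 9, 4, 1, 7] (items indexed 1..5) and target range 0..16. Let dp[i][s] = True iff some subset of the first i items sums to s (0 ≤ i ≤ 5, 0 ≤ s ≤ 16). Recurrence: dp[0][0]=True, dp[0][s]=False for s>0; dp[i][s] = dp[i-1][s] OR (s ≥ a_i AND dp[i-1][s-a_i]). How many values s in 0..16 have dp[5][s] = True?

i\s   0   1   2   3   4   5   6   7   8   9  10  11  12  13  14  15  16
  0   T   F   F   F   F   F   F   F   F   F   F   F   F   F   F   F   F
  1   T   F   F   T   F   F   F   F   F   F   F   F   F   F   F   F   F
  2   T   F   F   T   F   F   F   F   F   T   F   F   T   F   F   F   F
  3   T   F   F   T   T   F   F   T   F   T   F   F   T   T   F   F   T
  4   T   T   F   T   T   T   F   T   T   T   T   F   T   T   T   F   T
  5   T   T   F   T   T   T   F   T   T   T   T   T   T   T   T   T   T

15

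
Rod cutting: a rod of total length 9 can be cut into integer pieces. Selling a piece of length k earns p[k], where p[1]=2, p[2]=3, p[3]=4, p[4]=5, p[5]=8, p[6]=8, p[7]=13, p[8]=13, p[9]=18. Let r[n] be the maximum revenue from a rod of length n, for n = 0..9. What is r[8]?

16

   n    0    1    2    3    4    5    6    7    8    9
r[n]    0    2    4    6    8   10   12   14   16   18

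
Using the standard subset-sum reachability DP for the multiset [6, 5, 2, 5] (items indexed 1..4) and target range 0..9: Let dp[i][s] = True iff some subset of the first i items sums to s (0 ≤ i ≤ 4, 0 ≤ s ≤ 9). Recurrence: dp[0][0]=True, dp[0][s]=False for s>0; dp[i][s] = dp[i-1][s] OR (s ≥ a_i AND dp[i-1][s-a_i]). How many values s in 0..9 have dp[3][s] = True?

i\s   0   1   2   3   4   5   6   7   8   9
  0   T   F   F   F   F   F   F   F   F   F
  1   T   F   F   F   F   F   T   F   F   F
  2   T   F   F   F   F   T   T   F   F   F
  3   T   F   T   F   F   T   T   T   T   F
  4   T   F   T   F   F   T   T   T   T   F

6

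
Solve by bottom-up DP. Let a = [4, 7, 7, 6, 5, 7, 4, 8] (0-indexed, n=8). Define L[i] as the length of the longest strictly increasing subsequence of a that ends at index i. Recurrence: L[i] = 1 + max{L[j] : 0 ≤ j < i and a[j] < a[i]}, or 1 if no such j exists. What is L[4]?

2

   i    0    1    2    3    4    5    6    7
a[i]    4    7    7    6    5    7    4    8
L[i]    1    2    2    2    2    3    1    4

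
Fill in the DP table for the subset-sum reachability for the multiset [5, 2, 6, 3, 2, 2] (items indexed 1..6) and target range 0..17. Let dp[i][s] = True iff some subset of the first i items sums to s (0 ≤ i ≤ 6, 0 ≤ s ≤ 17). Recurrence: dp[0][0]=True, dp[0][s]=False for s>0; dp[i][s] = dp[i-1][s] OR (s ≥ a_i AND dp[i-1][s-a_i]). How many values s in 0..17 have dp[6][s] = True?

17

i\s   0   1   2   3   4   5   6   7   8   9  10  11  12  13  14  15  16  17
  0   T   F   F   F   F   F   F   F   F   F   F   F   F   F   F   F   F   F
  1   T   F   F   F   F   T   F   F   F   F   F   F   F   F   F   F   F   F
  2   T   F   T   F   F   T   F   T   F   F   F   F   F   F   F   F   F   F
  3   T   F   T   F   F   T   T   T   T   F   F   T   F   T   F   F   F   F
  4   T   F   T   T   F   T   T   T   T   T   T   T   F   T   T   F   T   F
  5   T   F   T   T   T   T   T   T   T   T   T   T   T   T   T   T   T   F
  6   T   F   T   T   T   T   T   T   T   T   T   T   T   T   T   T   T   T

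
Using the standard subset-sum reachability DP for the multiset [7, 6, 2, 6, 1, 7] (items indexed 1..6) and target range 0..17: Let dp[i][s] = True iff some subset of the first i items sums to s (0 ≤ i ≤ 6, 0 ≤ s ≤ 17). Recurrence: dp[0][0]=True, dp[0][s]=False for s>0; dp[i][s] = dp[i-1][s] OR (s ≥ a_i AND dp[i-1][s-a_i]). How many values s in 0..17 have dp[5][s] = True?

i\s   0   1   2   3   4   5   6   7   8   9  10  11  12  13  14  15  16  17
  0   T   F   F   F   F   F   F   F   F   F   F   F   F   F   F   F   F   F
  1   T   F   F   F   F   F   F   T   F   F   F   F   F   F   F   F   F   F
  2   T   F   F   F   F   F   T   T   F   F   F   F   F   T   F   F   F   F
  3   T   F   T   F   F   F   T   T   T   T   F   F   F   T   F   T   F   F
  4   T   F   T   F   F   F   T   T   T   T   F   F   T   T   T   T   F   F
  5   T   T   T   T   F   F   T   T   T   T   T   F   T   T   T   T   T   F
  6   T   T   T   T   F   F   T   T   T   T   T   F   T   T   T   T   T   T

14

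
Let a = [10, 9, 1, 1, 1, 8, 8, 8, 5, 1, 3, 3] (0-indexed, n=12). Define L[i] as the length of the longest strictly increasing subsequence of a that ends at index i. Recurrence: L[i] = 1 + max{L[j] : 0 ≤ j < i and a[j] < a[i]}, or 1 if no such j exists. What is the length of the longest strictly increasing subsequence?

   i    0    1    2    3    4    5    6    7    8    9   10   11
a[i]   10    9    1    1    1    8    8    8    5    1    3    3
L[i]    1    1    1    1    1    2    2    2    2    1    2    2

2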